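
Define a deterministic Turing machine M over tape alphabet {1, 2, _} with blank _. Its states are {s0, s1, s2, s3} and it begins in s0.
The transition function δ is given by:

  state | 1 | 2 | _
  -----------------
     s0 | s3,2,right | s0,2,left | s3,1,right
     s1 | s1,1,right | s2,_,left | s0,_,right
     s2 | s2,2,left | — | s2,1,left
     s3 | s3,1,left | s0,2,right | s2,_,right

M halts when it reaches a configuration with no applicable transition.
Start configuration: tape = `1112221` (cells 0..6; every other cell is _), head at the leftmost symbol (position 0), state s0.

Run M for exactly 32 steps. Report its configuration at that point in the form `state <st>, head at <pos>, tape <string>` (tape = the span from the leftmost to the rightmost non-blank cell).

s0 | ___[1]112221   read 1 → write 2, move right, go to s3
s3 | ___2[1]12221   read 1 → write 1, move left, go to s3
s3 | ___[2]112221   read 2 → write 2, move right, go to s0
s0 | ___2[1]12221   read 1 → write 2, move right, go to s3
s3 | ___22[1]2221   read 1 → write 1, move left, go to s3
s3 | ___2[2]12221   read 2 → write 2, move right, go to s0
s0 | ___22[1]2221   read 1 → write 2, move right, go to s3
s3 | ___222[2]221   read 2 → write 2, move right, go to s0
s0 | ___2222[2]21   read 2 → write 2, move left, go to s0
s0 | ___222[2]221   read 2 → write 2, move left, go to s0
s0 | ___22[2]2221   read 2 → write 2, move left, go to s0
s0 | ___2[2]22221   read 2 → write 2, move left, go to s0
s0 | ___[2]222221   read 2 → write 2, move left, go to s0
s0 | __[_]2222221   read _ → write 1, move right, go to s3
s3 | __1[2]222221   read 2 → write 2, move right, go to s0
s0 | __12[2]22221   read 2 → write 2, move left, go to s0
s0 | __1[2]222221   read 2 → write 2, move left, go to s0
s0 | __[1]2222221   read 1 → write 2, move right, go to s3
s3 | __2[2]222221   read 2 → write 2, move right, go to s0
s0 | __22[2]22221   read 2 → write 2, move left, go to s0
s0 | __2[2]222221   read 2 → write 2, move left, go to s0
s0 | __[2]2222221   read 2 → write 2, move left, go to s0
s0 | _[_]22222221   read _ → write 1, move right, go to s3
s3 | _1[2]2222221   read 2 → write 2, move right, go to s0
s0 | _12[2]222221   read 2 → write 2, move left, go to s0
s0 | _1[2]2222221   read 2 → write 2, move left, go to s0
s0 | _[1]22222221   read 1 → write 2, move right, go to s3
s3 | _2[2]2222221   read 2 → write 2, move right, go to s0
s0 | _22[2]222221   read 2 → write 2, move left, go to s0
s0 | _2[2]2222221   read 2 → write 2, move left, go to s0
s0 | _[2]22222221   read 2 → write 2, move left, go to s0
s0 | [_]222222221   read _ → write 1, move right, go to s3
s3 | 1[2]22222221
After 32 steps: state s3, head at -2, tape 1222222221.

state s3, head at -2, tape 1222222221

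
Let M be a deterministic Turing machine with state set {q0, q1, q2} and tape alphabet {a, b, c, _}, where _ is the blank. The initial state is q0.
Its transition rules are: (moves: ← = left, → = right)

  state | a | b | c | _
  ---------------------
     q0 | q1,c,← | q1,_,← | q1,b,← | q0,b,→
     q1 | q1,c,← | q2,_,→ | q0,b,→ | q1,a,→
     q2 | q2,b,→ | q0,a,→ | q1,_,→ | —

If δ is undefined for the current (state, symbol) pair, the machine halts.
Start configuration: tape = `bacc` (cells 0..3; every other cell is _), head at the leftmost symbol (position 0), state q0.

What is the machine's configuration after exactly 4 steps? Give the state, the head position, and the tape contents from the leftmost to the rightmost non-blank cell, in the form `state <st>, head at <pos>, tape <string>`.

state=q0 head=0 tape=_[b]acc   (q0,b)→(q1,_,←)
state=q1 head=-1 tape=[_]_acc   (q1,_)→(q1,a,→)
state=q1 head=0 tape=a[_]acc   (q1,_)→(q1,a,→)
state=q1 head=1 tape=aa[a]cc   (q1,a)→(q1,c,←)
state=q1 head=0 tape=a[a]ccc
After 4 steps: state q1, head at 0, tape aaccc.

state q1, head at 0, tape aaccc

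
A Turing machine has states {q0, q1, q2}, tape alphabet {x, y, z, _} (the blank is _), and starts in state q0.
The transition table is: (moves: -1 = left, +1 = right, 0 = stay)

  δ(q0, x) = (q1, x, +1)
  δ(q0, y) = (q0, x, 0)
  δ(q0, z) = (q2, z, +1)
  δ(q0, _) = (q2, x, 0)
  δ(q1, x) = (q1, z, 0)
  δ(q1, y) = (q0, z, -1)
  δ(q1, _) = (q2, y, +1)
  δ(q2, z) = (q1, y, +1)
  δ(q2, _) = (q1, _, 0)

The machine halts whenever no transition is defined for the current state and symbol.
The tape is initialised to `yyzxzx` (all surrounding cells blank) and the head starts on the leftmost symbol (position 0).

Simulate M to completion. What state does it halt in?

q0 | [y]yzxzx   read y → write x, move 0, go to q0
q0 | [x]yzxzx   read x → write x, move +1, go to q1
q1 | x[y]zxzx   read y → write z, move -1, go to q0
q0 | [x]zzxzx   read x → write x, move +1, go to q1
q1 | x[z]zxzx
No transition is defined for (q1, z); M halts in state q1.

q1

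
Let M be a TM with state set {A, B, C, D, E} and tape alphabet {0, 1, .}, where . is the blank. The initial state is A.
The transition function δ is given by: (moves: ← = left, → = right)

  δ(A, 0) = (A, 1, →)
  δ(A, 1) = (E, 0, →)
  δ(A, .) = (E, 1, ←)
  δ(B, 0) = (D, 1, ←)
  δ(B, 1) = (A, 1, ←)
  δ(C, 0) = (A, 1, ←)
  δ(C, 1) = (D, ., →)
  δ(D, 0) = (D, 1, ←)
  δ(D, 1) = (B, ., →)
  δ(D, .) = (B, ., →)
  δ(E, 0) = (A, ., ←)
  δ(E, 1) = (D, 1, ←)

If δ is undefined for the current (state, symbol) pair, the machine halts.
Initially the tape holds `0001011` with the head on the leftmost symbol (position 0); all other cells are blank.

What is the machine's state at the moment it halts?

state=A head=0 tape=.[0]001011   (A,0)→(A,1,→)
state=A head=1 tape=.1[0]01011   (A,0)→(A,1,→)
state=A head=2 tape=.11[0]1011   (A,0)→(A,1,→)
state=A head=3 tape=.111[1]011   (A,1)→(E,0,→)
state=E head=4 tape=.1110[0]11   (E,0)→(A,.,←)
state=A head=3 tape=.111[0].11   (A,0)→(A,1,→)
state=A head=4 tape=.1111[.]11   (A,.)→(E,1,←)
state=E head=3 tape=.111[1]111   (E,1)→(D,1,←)
state=D head=2 tape=.11[1]1111   (D,1)→(B,.,→)
state=B head=3 tape=.11.[1]111   (B,1)→(A,1,←)
state=A head=2 tape=.11[.]1111   (A,.)→(E,1,←)
state=E head=1 tape=.1[1]11111   (E,1)→(D,1,←)
state=D head=0 tape=.[1]111111   (D,1)→(B,.,→)
state=B head=1 tape=..[1]11111   (B,1)→(A,1,←)
state=A head=0 tape=.[.]111111   (A,.)→(E,1,←)
state=E head=-1 tape=[.]1111111
No transition is defined for (E, .); M halts in state E.

E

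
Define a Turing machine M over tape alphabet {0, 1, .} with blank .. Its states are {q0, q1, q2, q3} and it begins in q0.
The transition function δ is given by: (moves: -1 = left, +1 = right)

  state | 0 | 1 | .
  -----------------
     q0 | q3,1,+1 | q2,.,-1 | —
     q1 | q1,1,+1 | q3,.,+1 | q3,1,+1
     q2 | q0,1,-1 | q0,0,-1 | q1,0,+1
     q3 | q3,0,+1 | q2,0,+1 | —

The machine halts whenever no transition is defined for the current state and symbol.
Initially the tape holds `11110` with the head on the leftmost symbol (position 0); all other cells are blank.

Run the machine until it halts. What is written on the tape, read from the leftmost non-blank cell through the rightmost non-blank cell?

01101001

q0 | .[1]1110...   read 1 → write ., move -1, go to q2
q2 | [.].1110...   read . → write 0, move +1, go to q1
q1 | 0[.]1110...   read . → write 1, move +1, go to q3
q3 | 01[1]110...   read 1 → write 0, move +1, go to q2
q2 | 010[1]10...   read 1 → write 0, move -1, go to q0
q0 | 01[0]010...   read 0 → write 1, move +1, go to q3
q3 | 011[0]10...   read 0 → write 0, move +1, go to q3
q3 | 0110[1]0...   read 1 → write 0, move +1, go to q2
q2 | 01100[0]...   read 0 → write 1, move -1, go to q0
q0 | 0110[0]1...   read 0 → write 1, move +1, go to q3
q3 | 01101[1]...   read 1 → write 0, move +1, go to q2
q2 | 011010[.]..   read . → write 0, move +1, go to q1
q1 | 0110100[.].   read . → write 1, move +1, go to q3
q3 | 01101001[.]
The non-blank tape span at halt is 01101001.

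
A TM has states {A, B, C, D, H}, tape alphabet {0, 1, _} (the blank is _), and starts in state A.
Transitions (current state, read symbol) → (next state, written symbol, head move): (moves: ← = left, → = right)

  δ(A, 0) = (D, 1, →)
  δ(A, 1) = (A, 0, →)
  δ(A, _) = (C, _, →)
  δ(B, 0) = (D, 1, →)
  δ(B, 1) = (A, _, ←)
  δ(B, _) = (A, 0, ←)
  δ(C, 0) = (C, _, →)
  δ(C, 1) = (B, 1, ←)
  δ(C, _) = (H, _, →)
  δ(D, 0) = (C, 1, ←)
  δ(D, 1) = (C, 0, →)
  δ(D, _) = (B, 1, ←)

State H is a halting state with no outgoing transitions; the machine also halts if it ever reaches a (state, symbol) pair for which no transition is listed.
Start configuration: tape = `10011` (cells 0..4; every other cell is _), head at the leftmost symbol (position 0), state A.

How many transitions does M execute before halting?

16

state=A head=0 tape=[1]0011__   (A,1)→(A,0,→)
state=A head=1 tape=0[0]011__   (A,0)→(D,1,→)
state=D head=2 tape=01[0]11__   (D,0)→(C,1,←)
state=C head=1 tape=0[1]111__   (C,1)→(B,1,←)
state=B head=0 tape=[0]1111__   (B,0)→(D,1,→)
state=D head=1 tape=1[1]111__   (D,1)→(C,0,→)
state=C head=2 tape=10[1]11__   (C,1)→(B,1,←)
state=B head=1 tape=1[0]111__   (B,0)→(D,1,→)
state=D head=2 tape=11[1]11__   (D,1)→(C,0,→)
state=C head=3 tape=110[1]1__   (C,1)→(B,1,←)
state=B head=2 tape=11[0]11__   (B,0)→(D,1,→)
state=D head=3 tape=111[1]1__   (D,1)→(C,0,→)
state=C head=4 tape=1110[1]__   (C,1)→(B,1,←)
state=B head=3 tape=111[0]1__   (B,0)→(D,1,→)
state=D head=4 tape=1111[1]__   (D,1)→(C,0,→)
state=C head=5 tape=11110[_]_   (C,_)→(H,_,→)
state=H head=6 tape=11110_[_]
M halts after 16 transitions.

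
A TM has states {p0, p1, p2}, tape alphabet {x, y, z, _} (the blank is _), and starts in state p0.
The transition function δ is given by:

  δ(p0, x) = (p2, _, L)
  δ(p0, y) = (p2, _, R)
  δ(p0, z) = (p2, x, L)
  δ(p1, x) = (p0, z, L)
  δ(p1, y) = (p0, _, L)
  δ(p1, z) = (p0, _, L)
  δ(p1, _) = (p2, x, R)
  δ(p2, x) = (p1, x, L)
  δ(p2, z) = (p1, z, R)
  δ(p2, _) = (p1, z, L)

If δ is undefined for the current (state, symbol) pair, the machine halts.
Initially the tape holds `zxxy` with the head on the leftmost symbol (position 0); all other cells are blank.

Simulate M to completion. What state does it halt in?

p0

p0 | ____[z]xxy   read z → write x, move L, go to p2
p2 | ___[_]xxxy   read _ → write z, move L, go to p1
p1 | __[_]zxxxy   read _ → write x, move R, go to p2
p2 | __x[z]xxxy   read z → write z, move R, go to p1
p1 | __xz[x]xxy   read x → write z, move L, go to p0
p0 | __x[z]zxxy   read z → write x, move L, go to p2
p2 | __[x]xzxxy   read x → write x, move L, go to p1
p1 | _[_]xxzxxy   read _ → write x, move R, go to p2
p2 | _x[x]xzxxy   read x → write x, move L, go to p1
p1 | _[x]xxzxxy   read x → write z, move L, go to p0
p0 | [_]zxxzxxy
No transition is defined for (p0, _); M halts in state p0.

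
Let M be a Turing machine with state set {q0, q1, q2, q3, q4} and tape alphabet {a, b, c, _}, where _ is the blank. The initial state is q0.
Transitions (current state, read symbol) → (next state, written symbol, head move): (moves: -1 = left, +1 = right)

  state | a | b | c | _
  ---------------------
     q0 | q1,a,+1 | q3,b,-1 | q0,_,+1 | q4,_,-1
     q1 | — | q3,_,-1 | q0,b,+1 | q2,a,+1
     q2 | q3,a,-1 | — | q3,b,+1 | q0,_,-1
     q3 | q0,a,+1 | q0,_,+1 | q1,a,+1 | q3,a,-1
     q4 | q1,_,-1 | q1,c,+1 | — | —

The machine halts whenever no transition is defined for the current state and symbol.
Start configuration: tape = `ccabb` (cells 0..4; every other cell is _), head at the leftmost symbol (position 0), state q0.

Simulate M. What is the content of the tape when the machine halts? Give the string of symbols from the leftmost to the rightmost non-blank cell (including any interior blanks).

aaab

state=q0 head=0 tape=[c]cabb   (q0,c)→(q0,_,+1)
state=q0 head=1 tape=_[c]abb   (q0,c)→(q0,_,+1)
state=q0 head=2 tape=__[a]bb   (q0,a)→(q1,a,+1)
state=q1 head=3 tape=__a[b]b   (q1,b)→(q3,_,-1)
state=q3 head=2 tape=__[a]_b   (q3,a)→(q0,a,+1)
state=q0 head=3 tape=__a[_]b   (q0,_)→(q4,_,-1)
state=q4 head=2 tape=__[a]_b   (q4,a)→(q1,_,-1)
state=q1 head=1 tape=_[_]__b   (q1,_)→(q2,a,+1)
state=q2 head=2 tape=_a[_]_b   (q2,_)→(q0,_,-1)
state=q0 head=1 tape=_[a]__b   (q0,a)→(q1,a,+1)
state=q1 head=2 tape=_a[_]_b   (q1,_)→(q2,a,+1)
state=q2 head=3 tape=_aa[_]b   (q2,_)→(q0,_,-1)
state=q0 head=2 tape=_a[a]_b   (q0,a)→(q1,a,+1)
state=q1 head=3 tape=_aa[_]b   (q1,_)→(q2,a,+1)
state=q2 head=4 tape=_aaa[b]
The non-blank tape span at halt is aaab.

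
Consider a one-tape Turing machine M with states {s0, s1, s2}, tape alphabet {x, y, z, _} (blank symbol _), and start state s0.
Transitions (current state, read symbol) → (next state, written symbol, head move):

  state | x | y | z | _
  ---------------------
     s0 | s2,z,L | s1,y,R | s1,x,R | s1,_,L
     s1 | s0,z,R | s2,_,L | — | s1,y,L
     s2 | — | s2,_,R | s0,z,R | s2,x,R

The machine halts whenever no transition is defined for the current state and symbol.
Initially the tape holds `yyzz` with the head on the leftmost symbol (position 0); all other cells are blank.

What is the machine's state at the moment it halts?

s1

state=s0 head=0 tape=[y]yzz__   (s0,y)→(s1,y,R)
state=s1 head=1 tape=y[y]zz__   (s1,y)→(s2,_,L)
state=s2 head=0 tape=[y]_zz__   (s2,y)→(s2,_,R)
state=s2 head=1 tape=_[_]zz__   (s2,_)→(s2,x,R)
state=s2 head=2 tape=_x[z]z__   (s2,z)→(s0,z,R)
state=s0 head=3 tape=_xz[z]__   (s0,z)→(s1,x,R)
state=s1 head=4 tape=_xzx[_]_   (s1,_)→(s1,y,L)
state=s1 head=3 tape=_xz[x]y_   (s1,x)→(s0,z,R)
state=s0 head=4 tape=_xzz[y]_   (s0,y)→(s1,y,R)
state=s1 head=5 tape=_xzzy[_]   (s1,_)→(s1,y,L)
state=s1 head=4 tape=_xzz[y]y   (s1,y)→(s2,_,L)
state=s2 head=3 tape=_xz[z]_y   (s2,z)→(s0,z,R)
state=s0 head=4 tape=_xzz[_]y   (s0,_)→(s1,_,L)
state=s1 head=3 tape=_xz[z]_y
No transition is defined for (s1, z); M halts in state s1.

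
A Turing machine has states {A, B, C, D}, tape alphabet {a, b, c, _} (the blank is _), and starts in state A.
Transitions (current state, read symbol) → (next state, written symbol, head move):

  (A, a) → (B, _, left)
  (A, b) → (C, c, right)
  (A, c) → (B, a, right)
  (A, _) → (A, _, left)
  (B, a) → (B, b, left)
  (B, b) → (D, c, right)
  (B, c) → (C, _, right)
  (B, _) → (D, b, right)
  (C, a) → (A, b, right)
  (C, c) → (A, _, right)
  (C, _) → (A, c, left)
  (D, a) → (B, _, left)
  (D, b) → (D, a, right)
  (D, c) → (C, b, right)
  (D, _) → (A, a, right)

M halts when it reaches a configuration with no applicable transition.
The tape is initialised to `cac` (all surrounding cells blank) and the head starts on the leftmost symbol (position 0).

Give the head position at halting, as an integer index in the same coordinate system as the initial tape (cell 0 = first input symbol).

0

state=A head=0 tape=_[c]ac___   (A,c)→(B,a,right)
state=B head=1 tape=_a[a]c___   (B,a)→(B,b,left)
state=B head=0 tape=_[a]bc___   (B,a)→(B,b,left)
state=B head=-1 tape=[_]bbc___   (B,_)→(D,b,right)
state=D head=0 tape=b[b]bc___   (D,b)→(D,a,right)
state=D head=1 tape=ba[b]c___   (D,b)→(D,a,right)
state=D head=2 tape=baa[c]___   (D,c)→(C,b,right)
state=C head=3 tape=baab[_]__   (C,_)→(A,c,left)
state=A head=2 tape=baa[b]c__   (A,b)→(C,c,right)
state=C head=3 tape=baac[c]__   (C,c)→(A,_,right)
state=A head=4 tape=baac_[_]_   (A,_)→(A,_,left)
state=A head=3 tape=baac[_]__   (A,_)→(A,_,left)
state=A head=2 tape=baa[c]___   (A,c)→(B,a,right)
state=B head=3 tape=baaa[_]__   (B,_)→(D,b,right)
state=D head=4 tape=baaab[_]_   (D,_)→(A,a,right)
state=A head=5 tape=baaaba[_]   (A,_)→(A,_,left)
state=A head=4 tape=baaab[a]_   (A,a)→(B,_,left)
state=B head=3 tape=baaa[b]__   (B,b)→(D,c,right)
state=D head=4 tape=baaac[_]_   (D,_)→(A,a,right)
state=A head=5 tape=baaaca[_]   (A,_)→(A,_,left)
state=A head=4 tape=baaac[a]_   (A,a)→(B,_,left)
state=B head=3 tape=baaa[c]__   (B,c)→(C,_,right)
state=C head=4 tape=baaa_[_]_   (C,_)→(A,c,left)
state=A head=3 tape=baaa[_]c_   (A,_)→(A,_,left)
state=A head=2 tape=baa[a]_c_   (A,a)→(B,_,left)
state=B head=1 tape=ba[a]__c_   (B,a)→(B,b,left)
state=B head=0 tape=b[a]b__c_   (B,a)→(B,b,left)
state=B head=-1 tape=[b]bb__c_   (B,b)→(D,c,right)
state=D head=0 tape=c[b]b__c_   (D,b)→(D,a,right)
state=D head=1 tape=ca[b]__c_   (D,b)→(D,a,right)
state=D head=2 tape=caa[_]_c_   (D,_)→(A,a,right)
state=A head=3 tape=caaa[_]c_   (A,_)→(A,_,left)
state=A head=2 tape=caa[a]_c_   (A,a)→(B,_,left)
state=B head=1 tape=ca[a]__c_   (B,a)→(B,b,left)
state=B head=0 tape=c[a]b__c_   (B,a)→(B,b,left)
state=B head=-1 tape=[c]bb__c_   (B,c)→(C,_,right)
state=C head=0 tape=_[b]b__c_
At halt the head is at cell 0.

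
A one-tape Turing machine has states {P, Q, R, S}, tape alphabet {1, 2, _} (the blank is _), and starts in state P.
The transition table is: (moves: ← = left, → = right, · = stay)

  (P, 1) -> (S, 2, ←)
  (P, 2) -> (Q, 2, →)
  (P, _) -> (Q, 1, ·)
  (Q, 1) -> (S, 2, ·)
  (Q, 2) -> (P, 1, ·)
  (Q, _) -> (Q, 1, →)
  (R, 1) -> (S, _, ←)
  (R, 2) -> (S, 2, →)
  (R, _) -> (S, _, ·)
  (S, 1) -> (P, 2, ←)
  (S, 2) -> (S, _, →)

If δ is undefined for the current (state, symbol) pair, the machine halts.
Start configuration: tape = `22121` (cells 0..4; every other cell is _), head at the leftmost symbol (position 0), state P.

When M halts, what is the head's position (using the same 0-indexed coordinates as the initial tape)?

5

P | [2]2121_   read 2 → write 2, move →, go to Q
Q | 2[2]121_   read 2 → write 1, move ·, go to P
P | 2[1]121_   read 1 → write 2, move ←, go to S
S | [2]2121_   read 2 → write _, move →, go to S
S | _[2]121_   read 2 → write _, move →, go to S
S | __[1]21_   read 1 → write 2, move ←, go to P
P | _[_]221_   read _ → write 1, move ·, go to Q
Q | _[1]221_   read 1 → write 2, move ·, go to S
S | _[2]221_   read 2 → write _, move →, go to S
S | __[2]21_   read 2 → write _, move →, go to S
S | ___[2]1_   read 2 → write _, move →, go to S
S | ____[1]_   read 1 → write 2, move ←, go to P
P | ___[_]2_   read _ → write 1, move ·, go to Q
Q | ___[1]2_   read 1 → write 2, move ·, go to S
S | ___[2]2_   read 2 → write _, move →, go to S
S | ____[2]_   read 2 → write _, move →, go to S
S | _____[_]
At halt the head is at cell 5.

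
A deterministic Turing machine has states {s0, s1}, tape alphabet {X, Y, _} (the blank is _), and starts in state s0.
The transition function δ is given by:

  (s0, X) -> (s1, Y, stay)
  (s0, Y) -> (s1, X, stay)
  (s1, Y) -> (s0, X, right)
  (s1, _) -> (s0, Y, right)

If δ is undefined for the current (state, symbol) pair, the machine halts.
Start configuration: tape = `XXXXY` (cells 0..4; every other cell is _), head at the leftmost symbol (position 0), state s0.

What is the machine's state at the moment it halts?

s1

state=s0 head=0 tape=[X]XXXY   (s0,X)→(s1,Y,stay)
state=s1 head=0 tape=[Y]XXXY   (s1,Y)→(s0,X,right)
state=s0 head=1 tape=X[X]XXY   (s0,X)→(s1,Y,stay)
state=s1 head=1 tape=X[Y]XXY   (s1,Y)→(s0,X,right)
state=s0 head=2 tape=XX[X]XY   (s0,X)→(s1,Y,stay)
state=s1 head=2 tape=XX[Y]XY   (s1,Y)→(s0,X,right)
state=s0 head=3 tape=XXX[X]Y   (s0,X)→(s1,Y,stay)
state=s1 head=3 tape=XXX[Y]Y   (s1,Y)→(s0,X,right)
state=s0 head=4 tape=XXXX[Y]   (s0,Y)→(s1,X,stay)
state=s1 head=4 tape=XXXX[X]
No transition is defined for (s1, X); M halts in state s1.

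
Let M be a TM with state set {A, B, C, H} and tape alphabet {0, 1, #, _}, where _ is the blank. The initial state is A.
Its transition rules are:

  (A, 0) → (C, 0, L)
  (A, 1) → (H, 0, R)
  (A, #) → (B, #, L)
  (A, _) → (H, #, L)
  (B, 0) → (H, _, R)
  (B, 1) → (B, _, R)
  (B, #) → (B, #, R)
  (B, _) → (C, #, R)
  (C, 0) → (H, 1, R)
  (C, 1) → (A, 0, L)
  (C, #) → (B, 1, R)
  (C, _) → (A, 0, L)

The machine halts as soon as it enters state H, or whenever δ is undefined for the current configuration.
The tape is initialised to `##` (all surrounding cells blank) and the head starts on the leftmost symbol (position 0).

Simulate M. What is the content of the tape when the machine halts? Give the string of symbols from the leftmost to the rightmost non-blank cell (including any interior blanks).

#1##

A | _[#]#___   read # → write #, move L, go to B
B | [_]##___   read _ → write #, move R, go to C
C | #[#]#___   read # → write 1, move R, go to B
B | #1[#]___   read # → write #, move R, go to B
B | #1#[_]__   read _ → write #, move R, go to C
C | #1##[_]_   read _ → write 0, move L, go to A
A | #1#[#]0_   read # → write #, move L, go to B
B | #1[#]#0_   read # → write #, move R, go to B
B | #1#[#]0_   read # → write #, move R, go to B
B | #1##[0]_   read 0 → write _, move R, go to H
H | #1##_[_]
The non-blank tape span at halt is #1##.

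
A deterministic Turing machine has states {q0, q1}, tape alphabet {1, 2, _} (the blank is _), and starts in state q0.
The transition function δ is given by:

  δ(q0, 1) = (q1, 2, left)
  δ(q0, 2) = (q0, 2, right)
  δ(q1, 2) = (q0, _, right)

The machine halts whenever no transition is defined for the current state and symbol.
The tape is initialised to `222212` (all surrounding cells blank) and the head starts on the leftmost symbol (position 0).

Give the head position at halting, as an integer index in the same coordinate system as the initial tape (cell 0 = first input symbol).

6

state=q0 head=0 tape=[2]22212_   (q0,2)→(q0,2,right)
state=q0 head=1 tape=2[2]2212_   (q0,2)→(q0,2,right)
state=q0 head=2 tape=22[2]212_   (q0,2)→(q0,2,right)
state=q0 head=3 tape=222[2]12_   (q0,2)→(q0,2,right)
state=q0 head=4 tape=2222[1]2_   (q0,1)→(q1,2,left)
state=q1 head=3 tape=222[2]22_   (q1,2)→(q0,_,right)
state=q0 head=4 tape=222_[2]2_   (q0,2)→(q0,2,right)
state=q0 head=5 tape=222_2[2]_   (q0,2)→(q0,2,right)
state=q0 head=6 tape=222_22[_]
At halt the head is at cell 6.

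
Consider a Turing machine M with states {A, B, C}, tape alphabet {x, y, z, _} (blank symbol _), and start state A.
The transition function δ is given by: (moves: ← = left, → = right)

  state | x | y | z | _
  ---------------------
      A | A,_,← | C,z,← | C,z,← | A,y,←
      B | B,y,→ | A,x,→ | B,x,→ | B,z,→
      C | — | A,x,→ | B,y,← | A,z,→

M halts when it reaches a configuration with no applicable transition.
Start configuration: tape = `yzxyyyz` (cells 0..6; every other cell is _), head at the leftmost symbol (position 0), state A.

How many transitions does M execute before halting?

A | __[y]zxyyyz   read y → write z, move ←, go to C
C | _[_]zzxyyyz   read _ → write z, move →, go to A
A | _z[z]zxyyyz   read z → write z, move ←, go to C
C | _[z]zzxyyyz   read z → write y, move ←, go to B
B | [_]yzzxyyyz   read _ → write z, move →, go to B
B | z[y]zzxyyyz   read y → write x, move →, go to A
A | zx[z]zxyyyz   read z → write z, move ←, go to C
C | z[x]zzxyyyz
M halts after 7 transitions.

7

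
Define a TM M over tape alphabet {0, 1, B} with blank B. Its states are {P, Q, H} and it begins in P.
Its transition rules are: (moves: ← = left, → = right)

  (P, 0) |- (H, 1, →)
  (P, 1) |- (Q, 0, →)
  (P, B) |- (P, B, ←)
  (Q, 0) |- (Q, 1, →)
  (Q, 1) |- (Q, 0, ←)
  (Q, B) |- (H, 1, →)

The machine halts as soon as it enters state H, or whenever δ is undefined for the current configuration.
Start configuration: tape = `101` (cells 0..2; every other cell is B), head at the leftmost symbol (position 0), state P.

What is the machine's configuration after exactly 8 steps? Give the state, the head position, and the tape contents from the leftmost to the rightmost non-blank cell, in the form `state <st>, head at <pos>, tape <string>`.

state=P head=0 tape=[1]01BB   (P,1)→(Q,0,→)
state=Q head=1 tape=0[0]1BB   (Q,0)→(Q,1,→)
state=Q head=2 tape=01[1]BB   (Q,1)→(Q,0,←)
state=Q head=1 tape=0[1]0BB   (Q,1)→(Q,0,←)
state=Q head=0 tape=[0]00BB   (Q,0)→(Q,1,→)
state=Q head=1 tape=1[0]0BB   (Q,0)→(Q,1,→)
state=Q head=2 tape=11[0]BB   (Q,0)→(Q,1,→)
state=Q head=3 tape=111[B]B   (Q,B)→(H,1,→)
state=H head=4 tape=1111[B]
After 8 steps: state H, head at 4, tape 1111.

state H, head at 4, tape 1111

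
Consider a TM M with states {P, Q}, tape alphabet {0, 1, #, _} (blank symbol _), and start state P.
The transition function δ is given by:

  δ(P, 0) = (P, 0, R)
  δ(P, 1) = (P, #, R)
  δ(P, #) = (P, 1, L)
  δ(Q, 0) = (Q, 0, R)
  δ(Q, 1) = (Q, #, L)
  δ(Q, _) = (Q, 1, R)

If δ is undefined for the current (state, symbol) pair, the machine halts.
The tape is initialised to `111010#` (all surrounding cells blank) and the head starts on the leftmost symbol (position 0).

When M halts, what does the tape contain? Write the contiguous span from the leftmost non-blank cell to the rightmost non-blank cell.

###0#0#

state=P head=0 tape=[1]11010#_   (P,1)→(P,#,R)
state=P head=1 tape=#[1]1010#_   (P,1)→(P,#,R)
state=P head=2 tape=##[1]010#_   (P,1)→(P,#,R)
state=P head=3 tape=###[0]10#_   (P,0)→(P,0,R)
state=P head=4 tape=###0[1]0#_   (P,1)→(P,#,R)
state=P head=5 tape=###0#[0]#_   (P,0)→(P,0,R)
state=P head=6 tape=###0#0[#]_   (P,#)→(P,1,L)
state=P head=5 tape=###0#[0]1_   (P,0)→(P,0,R)
state=P head=6 tape=###0#0[1]_   (P,1)→(P,#,R)
state=P head=7 tape=###0#0#[_]
The non-blank tape span at halt is ###0#0#.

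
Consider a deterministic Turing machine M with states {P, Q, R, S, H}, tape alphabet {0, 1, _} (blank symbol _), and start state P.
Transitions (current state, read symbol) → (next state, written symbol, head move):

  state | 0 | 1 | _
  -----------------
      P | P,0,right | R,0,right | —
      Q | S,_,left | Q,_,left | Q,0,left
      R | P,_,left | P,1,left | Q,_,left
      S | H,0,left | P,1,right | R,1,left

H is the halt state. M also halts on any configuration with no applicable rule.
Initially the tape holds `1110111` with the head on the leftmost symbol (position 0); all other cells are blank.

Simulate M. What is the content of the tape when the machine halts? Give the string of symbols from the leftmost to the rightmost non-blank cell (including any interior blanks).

state=P head=0 tape=[1]110111   (P,1)→(R,0,right)
state=R head=1 tape=0[1]10111   (R,1)→(P,1,left)
state=P head=0 tape=[0]110111   (P,0)→(P,0,right)
state=P head=1 tape=0[1]10111   (P,1)→(R,0,right)
state=R head=2 tape=00[1]0111   (R,1)→(P,1,left)
state=P head=1 tape=0[0]10111   (P,0)→(P,0,right)
state=P head=2 tape=00[1]0111   (P,1)→(R,0,right)
state=R head=3 tape=000[0]111   (R,0)→(P,_,left)
state=P head=2 tape=00[0]_111   (P,0)→(P,0,right)
state=P head=3 tape=000[_]111
The non-blank tape span at halt is 000_111.

000_111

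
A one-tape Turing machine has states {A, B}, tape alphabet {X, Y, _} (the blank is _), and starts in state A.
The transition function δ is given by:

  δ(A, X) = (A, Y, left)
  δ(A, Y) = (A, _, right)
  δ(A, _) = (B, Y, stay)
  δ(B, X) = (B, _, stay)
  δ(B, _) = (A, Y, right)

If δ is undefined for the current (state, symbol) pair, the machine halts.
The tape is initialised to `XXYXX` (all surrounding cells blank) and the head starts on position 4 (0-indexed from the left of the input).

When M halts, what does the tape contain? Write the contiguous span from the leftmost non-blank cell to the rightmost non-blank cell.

XX___Y

A | XXYX[X]_   read X → write Y, move left, go to A
A | XXY[X]Y_   read X → write Y, move left, go to A
A | XX[Y]YY_   read Y → write _, move right, go to A
A | XX_[Y]Y_   read Y → write _, move right, go to A
A | XX__[Y]_   read Y → write _, move right, go to A
A | XX___[_]   read _ → write Y, move stay, go to B
B | XX___[Y]
The non-blank tape span at halt is XX___Y.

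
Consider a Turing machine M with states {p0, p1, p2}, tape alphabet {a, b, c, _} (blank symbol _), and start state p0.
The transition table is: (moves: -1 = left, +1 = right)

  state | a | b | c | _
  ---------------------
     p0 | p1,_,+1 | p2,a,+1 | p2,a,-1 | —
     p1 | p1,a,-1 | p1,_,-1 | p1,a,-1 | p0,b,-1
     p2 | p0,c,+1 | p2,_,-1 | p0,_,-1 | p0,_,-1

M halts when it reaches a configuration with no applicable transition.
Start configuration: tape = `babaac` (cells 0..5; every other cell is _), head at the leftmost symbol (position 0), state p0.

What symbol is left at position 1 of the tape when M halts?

b

p0 | [b]abaac   read b → write a, move +1, go to p2
p2 | a[a]baac   read a → write c, move +1, go to p0
p0 | ac[b]aac   read b → write a, move +1, go to p2
p2 | aca[a]ac   read a → write c, move +1, go to p0
p0 | acac[a]c   read a → write _, move +1, go to p1
p1 | acac_[c]   read c → write a, move -1, go to p1
p1 | acac[_]a   read _ → write b, move -1, go to p0
p0 | aca[c]ba   read c → write a, move -1, go to p2
p2 | ac[a]aba   read a → write c, move +1, go to p0
p0 | acc[a]ba   read a → write _, move +1, go to p1
p1 | acc_[b]a   read b → write _, move -1, go to p1
p1 | acc[_]_a   read _ → write b, move -1, go to p0
p0 | ac[c]b_a   read c → write a, move -1, go to p2
p2 | a[c]ab_a   read c → write _, move -1, go to p0
p0 | [a]_ab_a   read a → write _, move +1, go to p1
p1 | _[_]ab_a   read _ → write b, move -1, go to p0
p0 | [_]bab_a
Cell 1 holds b when M halts.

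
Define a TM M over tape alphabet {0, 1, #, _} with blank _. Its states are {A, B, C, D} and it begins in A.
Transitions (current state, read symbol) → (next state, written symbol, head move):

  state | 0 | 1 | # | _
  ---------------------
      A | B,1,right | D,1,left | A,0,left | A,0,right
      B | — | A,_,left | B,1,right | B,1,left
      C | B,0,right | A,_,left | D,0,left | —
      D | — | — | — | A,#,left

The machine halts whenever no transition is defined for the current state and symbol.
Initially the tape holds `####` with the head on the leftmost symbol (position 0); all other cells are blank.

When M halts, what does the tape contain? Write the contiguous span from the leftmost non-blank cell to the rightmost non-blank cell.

state=A head=0 tape=_[#]###_   (A,#)→(A,0,left)
state=A head=-1 tape=[_]0###_   (A,_)→(A,0,right)
state=A head=0 tape=0[0]###_   (A,0)→(B,1,right)
state=B head=1 tape=01[#]##_   (B,#)→(B,1,right)
state=B head=2 tape=011[#]#_   (B,#)→(B,1,right)
state=B head=3 tape=0111[#]_   (B,#)→(B,1,right)
state=B head=4 tape=01111[_]   (B,_)→(B,1,left)
state=B head=3 tape=0111[1]1   (B,1)→(A,_,left)
state=A head=2 tape=011[1]_1   (A,1)→(D,1,left)
state=D head=1 tape=01[1]1_1
The non-blank tape span at halt is 0111_1.

0111_1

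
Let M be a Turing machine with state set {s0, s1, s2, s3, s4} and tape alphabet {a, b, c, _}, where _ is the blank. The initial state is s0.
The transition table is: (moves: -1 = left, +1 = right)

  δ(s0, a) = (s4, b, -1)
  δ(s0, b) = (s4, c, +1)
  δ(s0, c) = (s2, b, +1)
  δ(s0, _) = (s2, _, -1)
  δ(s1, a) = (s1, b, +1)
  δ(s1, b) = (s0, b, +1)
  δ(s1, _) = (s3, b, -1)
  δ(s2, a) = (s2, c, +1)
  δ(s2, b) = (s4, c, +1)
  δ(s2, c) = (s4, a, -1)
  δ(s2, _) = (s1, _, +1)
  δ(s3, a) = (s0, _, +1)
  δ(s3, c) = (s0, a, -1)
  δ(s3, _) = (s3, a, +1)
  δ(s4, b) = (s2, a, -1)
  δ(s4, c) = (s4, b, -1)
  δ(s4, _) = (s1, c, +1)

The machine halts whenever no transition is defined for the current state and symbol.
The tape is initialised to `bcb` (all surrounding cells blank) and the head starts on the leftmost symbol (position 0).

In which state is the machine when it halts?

state=s0 head=0 tape=__[b]cb_   (s0,b)→(s4,c,+1)
state=s4 head=1 tape=__c[c]b_   (s4,c)→(s4,b,-1)
state=s4 head=0 tape=__[c]bb_   (s4,c)→(s4,b,-1)
state=s4 head=-1 tape=_[_]bbb_   (s4,_)→(s1,c,+1)
state=s1 head=0 tape=_c[b]bb_   (s1,b)→(s0,b,+1)
state=s0 head=1 tape=_cb[b]b_   (s0,b)→(s4,c,+1)
state=s4 head=2 tape=_cbc[b]_   (s4,b)→(s2,a,-1)
state=s2 head=1 tape=_cb[c]a_   (s2,c)→(s4,a,-1)
state=s4 head=0 tape=_c[b]aa_   (s4,b)→(s2,a,-1)
state=s2 head=-1 tape=_[c]aaa_   (s2,c)→(s4,a,-1)
state=s4 head=-2 tape=[_]aaaa_   (s4,_)→(s1,c,+1)
state=s1 head=-1 tape=c[a]aaa_   (s1,a)→(s1,b,+1)
state=s1 head=0 tape=cb[a]aa_   (s1,a)→(s1,b,+1)
state=s1 head=1 tape=cbb[a]a_   (s1,a)→(s1,b,+1)
state=s1 head=2 tape=cbbb[a]_   (s1,a)→(s1,b,+1)
state=s1 head=3 tape=cbbbb[_]   (s1,_)→(s3,b,-1)
state=s3 head=2 tape=cbbb[b]b
No transition is defined for (s3, b); M halts in state s3.

s3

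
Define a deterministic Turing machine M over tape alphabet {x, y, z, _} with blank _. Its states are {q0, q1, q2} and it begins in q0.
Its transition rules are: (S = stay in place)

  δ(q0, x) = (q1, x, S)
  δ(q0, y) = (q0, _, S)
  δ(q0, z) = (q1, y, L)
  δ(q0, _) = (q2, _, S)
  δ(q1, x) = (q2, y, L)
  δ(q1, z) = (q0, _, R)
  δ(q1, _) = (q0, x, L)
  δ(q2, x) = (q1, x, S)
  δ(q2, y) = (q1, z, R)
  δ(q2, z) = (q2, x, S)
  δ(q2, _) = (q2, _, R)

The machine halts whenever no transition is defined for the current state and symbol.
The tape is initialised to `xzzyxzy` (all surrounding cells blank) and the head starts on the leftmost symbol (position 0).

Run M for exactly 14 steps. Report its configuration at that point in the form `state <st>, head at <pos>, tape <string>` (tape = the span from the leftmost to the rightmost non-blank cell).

q0 | __[x]zzyxzy   read x → write x, move S, go to q1
q1 | __[x]zzyxzy   read x → write y, move L, go to q2
q2 | _[_]yzzyxzy   read _ → write _, move R, go to q2
q2 | __[y]zzyxzy   read y → write z, move R, go to q1
q1 | __z[z]zyxzy   read z → write _, move R, go to q0
q0 | __z_[z]yxzy   read z → write y, move L, go to q1
q1 | __z[_]yyxzy   read _ → write x, move L, go to q0
q0 | __[z]xyyxzy   read z → write y, move L, go to q1
q1 | _[_]yxyyxzy   read _ → write x, move L, go to q0
q0 | [_]xyxyyxzy   read _ → write _, move S, go to q2
q2 | [_]xyxyyxzy   read _ → write _, move R, go to q2
q2 | _[x]yxyyxzy   read x → write x, move S, go to q1
q1 | _[x]yxyyxzy   read x → write y, move L, go to q2
q2 | [_]yyxyyxzy   read _ → write _, move R, go to q2
q2 | _[y]yxyyxzy
After 14 steps: state q2, head at -1, tape yyxyyxzy.

state q2, head at -1, tape yyxyyxzy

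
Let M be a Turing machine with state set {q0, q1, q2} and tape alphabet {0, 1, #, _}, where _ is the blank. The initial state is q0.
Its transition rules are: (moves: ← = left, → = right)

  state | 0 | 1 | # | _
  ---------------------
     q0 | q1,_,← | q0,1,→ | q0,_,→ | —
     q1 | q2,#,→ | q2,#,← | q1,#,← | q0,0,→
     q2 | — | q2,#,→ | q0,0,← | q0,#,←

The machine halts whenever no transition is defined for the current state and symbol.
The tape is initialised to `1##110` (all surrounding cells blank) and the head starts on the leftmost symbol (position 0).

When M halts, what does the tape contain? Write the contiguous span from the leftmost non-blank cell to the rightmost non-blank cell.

q0 | [1]##110   read 1 → write 1, move →, go to q0
q0 | 1[#]#110   read # → write _, move →, go to q0
q0 | 1_[#]110   read # → write _, move →, go to q0
q0 | 1__[1]10   read 1 → write 1, move →, go to q0
q0 | 1__1[1]0   read 1 → write 1, move →, go to q0
q0 | 1__11[0]   read 0 → write _, move ←, go to q1
q1 | 1__1[1]_   read 1 → write #, move ←, go to q2
q2 | 1__[1]#_   read 1 → write #, move →, go to q2
q2 | 1__#[#]_   read # → write 0, move ←, go to q0
q0 | 1__[#]0_   read # → write _, move →, go to q0
q0 | 1___[0]_   read 0 → write _, move ←, go to q1
q1 | 1__[_]__   read _ → write 0, move →, go to q0
q0 | 1__0[_]_
The non-blank tape span at halt is 1__0.

1__0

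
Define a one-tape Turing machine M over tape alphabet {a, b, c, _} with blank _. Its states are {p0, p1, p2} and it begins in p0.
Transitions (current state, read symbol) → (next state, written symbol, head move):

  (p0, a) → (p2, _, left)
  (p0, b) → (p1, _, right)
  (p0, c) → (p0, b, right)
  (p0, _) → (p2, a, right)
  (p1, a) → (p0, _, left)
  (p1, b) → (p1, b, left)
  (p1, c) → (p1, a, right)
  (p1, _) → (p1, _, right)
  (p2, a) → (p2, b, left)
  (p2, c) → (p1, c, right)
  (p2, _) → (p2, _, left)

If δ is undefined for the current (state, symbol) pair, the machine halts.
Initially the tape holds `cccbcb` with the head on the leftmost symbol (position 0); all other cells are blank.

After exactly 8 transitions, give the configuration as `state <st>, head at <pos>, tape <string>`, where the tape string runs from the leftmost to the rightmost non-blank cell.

state=p0 head=0 tape=[c]ccbcb   (p0,c)→(p0,b,right)
state=p0 head=1 tape=b[c]cbcb   (p0,c)→(p0,b,right)
state=p0 head=2 tape=bb[c]bcb   (p0,c)→(p0,b,right)
state=p0 head=3 tape=bbb[b]cb   (p0,b)→(p1,_,right)
state=p1 head=4 tape=bbb_[c]b   (p1,c)→(p1,a,right)
state=p1 head=5 tape=bbb_a[b]   (p1,b)→(p1,b,left)
state=p1 head=4 tape=bbb_[a]b   (p1,a)→(p0,_,left)
state=p0 head=3 tape=bbb[_]_b   (p0,_)→(p2,a,right)
state=p2 head=4 tape=bbba[_]b
After 8 steps: state p2, head at 4, tape bbba_b.

state p2, head at 4, tape bbba_b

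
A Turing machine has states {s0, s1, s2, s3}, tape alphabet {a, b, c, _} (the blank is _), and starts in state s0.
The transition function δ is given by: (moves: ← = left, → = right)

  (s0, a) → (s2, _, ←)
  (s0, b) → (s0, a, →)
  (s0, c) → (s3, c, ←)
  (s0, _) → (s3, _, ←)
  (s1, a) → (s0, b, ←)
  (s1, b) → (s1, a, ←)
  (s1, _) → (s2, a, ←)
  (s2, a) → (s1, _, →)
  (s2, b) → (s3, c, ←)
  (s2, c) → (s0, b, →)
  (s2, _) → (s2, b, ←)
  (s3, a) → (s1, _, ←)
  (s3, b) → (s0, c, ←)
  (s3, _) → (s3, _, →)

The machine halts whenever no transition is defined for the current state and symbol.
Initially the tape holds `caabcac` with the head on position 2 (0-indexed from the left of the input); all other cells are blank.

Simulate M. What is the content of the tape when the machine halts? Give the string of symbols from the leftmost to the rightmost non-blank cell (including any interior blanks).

state=s0 head=2 tape=_ca[a]bcac   (s0,a)→(s2,_,←)
state=s2 head=1 tape=_c[a]_bcac   (s2,a)→(s1,_,→)
state=s1 head=2 tape=_c_[_]bcac   (s1,_)→(s2,a,←)
state=s2 head=1 tape=_c[_]abcac   (s2,_)→(s2,b,←)
state=s2 head=0 tape=_[c]babcac   (s2,c)→(s0,b,→)
state=s0 head=1 tape=_b[b]abcac   (s0,b)→(s0,a,→)
state=s0 head=2 tape=_ba[a]bcac   (s0,a)→(s2,_,←)
state=s2 head=1 tape=_b[a]_bcac   (s2,a)→(s1,_,→)
state=s1 head=2 tape=_b_[_]bcac   (s1,_)→(s2,a,←)
state=s2 head=1 tape=_b[_]abcac   (s2,_)→(s2,b,←)
state=s2 head=0 tape=_[b]babcac   (s2,b)→(s3,c,←)
state=s3 head=-1 tape=[_]cbabcac   (s3,_)→(s3,_,→)
state=s3 head=0 tape=_[c]babcac
The non-blank tape span at halt is cbabcac.

cbabcac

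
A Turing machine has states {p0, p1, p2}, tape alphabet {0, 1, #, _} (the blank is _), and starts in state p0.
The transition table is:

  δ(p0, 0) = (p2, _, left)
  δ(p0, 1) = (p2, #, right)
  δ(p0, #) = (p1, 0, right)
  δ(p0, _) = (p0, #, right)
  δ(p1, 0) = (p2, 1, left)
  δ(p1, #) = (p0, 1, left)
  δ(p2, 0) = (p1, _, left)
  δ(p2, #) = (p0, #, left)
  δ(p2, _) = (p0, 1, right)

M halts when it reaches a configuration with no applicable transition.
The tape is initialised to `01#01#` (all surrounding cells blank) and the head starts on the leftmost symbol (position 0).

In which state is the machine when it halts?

state=p0 head=0 tape=__[0]1#01#   (p0,0)→(p2,_,left)
state=p2 head=-1 tape=_[_]_1#01#   (p2,_)→(p0,1,right)
state=p0 head=0 tape=_1[_]1#01#   (p0,_)→(p0,#,right)
state=p0 head=1 tape=_1#[1]#01#   (p0,1)→(p2,#,right)
state=p2 head=2 tape=_1##[#]01#   (p2,#)→(p0,#,left)
state=p0 head=1 tape=_1#[#]#01#   (p0,#)→(p1,0,right)
state=p1 head=2 tape=_1#0[#]01#   (p1,#)→(p0,1,left)
state=p0 head=1 tape=_1#[0]101#   (p0,0)→(p2,_,left)
state=p2 head=0 tape=_1[#]_101#   (p2,#)→(p0,#,left)
state=p0 head=-1 tape=_[1]#_101#   (p0,1)→(p2,#,right)
state=p2 head=0 tape=_#[#]_101#   (p2,#)→(p0,#,left)
state=p0 head=-1 tape=_[#]#_101#   (p0,#)→(p1,0,right)
state=p1 head=0 tape=_0[#]_101#   (p1,#)→(p0,1,left)
state=p0 head=-1 tape=_[0]1_101#   (p0,0)→(p2,_,left)
state=p2 head=-2 tape=[_]_1_101#   (p2,_)→(p0,1,right)
state=p0 head=-1 tape=1[_]1_101#   (p0,_)→(p0,#,right)
state=p0 head=0 tape=1#[1]_101#   (p0,1)→(p2,#,right)
state=p2 head=1 tape=1##[_]101#   (p2,_)→(p0,1,right)
state=p0 head=2 tape=1##1[1]01#   (p0,1)→(p2,#,right)
state=p2 head=3 tape=1##1#[0]1#   (p2,0)→(p1,_,left)
state=p1 head=2 tape=1##1[#]_1#   (p1,#)→(p0,1,left)
state=p0 head=1 tape=1##[1]1_1#   (p0,1)→(p2,#,right)
state=p2 head=2 tape=1###[1]_1#
No transition is defined for (p2, 1); M halts in state p2.

p2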